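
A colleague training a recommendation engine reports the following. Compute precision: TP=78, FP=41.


Precision = TP/(TP+FP)
= 78/(78+41)
= 78/119 = 65.55%

65.55%


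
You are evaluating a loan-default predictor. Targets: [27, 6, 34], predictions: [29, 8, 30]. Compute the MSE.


Squared errors: (27-29)²=4, (6-8)²=4, (34-30)²=16
Sum = 24
MSE = 24/3 = 8

8


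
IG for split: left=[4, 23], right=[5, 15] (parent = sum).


Parent = [9, 38], H_parent = 0.7046
H_left = 0.6052 (n=27), H_right = 0.8113 (n=20)
H_children = (27/47)·0.6052 + (20/47)·0.8113 = 0.6929
IG = 0.7046 - 0.6929 = 0.0117

0.0117


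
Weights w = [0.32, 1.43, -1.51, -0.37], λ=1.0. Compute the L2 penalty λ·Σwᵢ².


‖w‖₂² = (0.32)² + (1.43)² + (-1.51)² + (-0.37)²
     = 0.1024 + 2.0449 + 2.2801 + 0.1369
     = 4.5643
λ·‖w‖₂² = 1.0·4.5643 = 4.5643

4.5643


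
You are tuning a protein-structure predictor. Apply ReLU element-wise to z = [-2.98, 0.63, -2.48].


ReLU(-2.98) = max(0, -2.98) = 0.0
ReLU(0.63) = max(0, 0.63) = 0.63
ReLU(-2.48) = max(0, -2.48) = 0.0
result = [0.0, 0.63, 0.0]

[0.0, 0.63, 0.0]


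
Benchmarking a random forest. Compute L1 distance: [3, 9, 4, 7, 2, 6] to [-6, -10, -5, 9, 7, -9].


d = |3+ 6| + |9+ 10| + |4+ 5| + |7-9| + |2-7| + |6+ 9|
  = 9 + 19 + 9 + 2 + 5 + 15
  = 59

59


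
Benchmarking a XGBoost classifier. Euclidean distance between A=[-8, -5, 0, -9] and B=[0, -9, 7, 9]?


d = √((-8-0)² + (-5+ 9)² + (0-7)² + (-9-9)²)
  = √(64 + 16 + 49 + 324)
  = √453 = 21.2838

21.2838


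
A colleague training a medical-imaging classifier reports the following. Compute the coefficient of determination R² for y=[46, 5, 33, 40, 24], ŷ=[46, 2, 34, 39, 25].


ȳ = 29.6
SS_res = Σ(y-ŷ)² = 12
SS_tot = Σ(y-ȳ)² = 1025.2
R² = 1 - SS_res/SS_tot = 1 - 0.0117 = 0.9883

0.9883


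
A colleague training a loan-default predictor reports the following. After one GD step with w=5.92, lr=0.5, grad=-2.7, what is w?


w_new = w - α·∇
= 5.92 - 0.5·-2.7
= 5.92 + 1.35
= 7.27

7.27


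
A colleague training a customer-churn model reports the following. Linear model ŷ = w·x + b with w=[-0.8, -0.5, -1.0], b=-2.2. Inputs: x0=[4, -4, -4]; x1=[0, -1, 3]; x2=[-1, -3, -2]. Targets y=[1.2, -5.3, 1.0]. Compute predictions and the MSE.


ŷ0 = (-0.8)·(4) + (-0.5)·(-4) + (-1.0)·(-4) - 2.2 = 0.6
ŷ1 = (-0.8)·(0) + (-0.5)·(-1) + (-1.0)·(3) - 2.2 = -4.7
ŷ2 = (-0.8)·(-1) + (-0.5)·(-3) + (-1.0)·(-2) - 2.2 = 2.1
errors² = [0.36, 0.36, 1.21]
MSE = 1.9300/3 = 0.6433

0.6433


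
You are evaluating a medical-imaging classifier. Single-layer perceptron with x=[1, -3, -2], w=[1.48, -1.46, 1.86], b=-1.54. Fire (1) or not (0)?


z = (1)·(1.48) + (-3)·(-1.46) + (-2)·(1.86) - 1.54
  = 0.6
step(z) = 1 (z≥0)

1


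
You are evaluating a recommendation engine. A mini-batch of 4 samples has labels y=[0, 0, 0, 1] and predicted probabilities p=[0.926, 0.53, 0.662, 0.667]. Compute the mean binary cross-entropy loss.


L[0] = -ln(1-0.926) = -ln(0.074) = 2.6037
L[1] = -ln(1-0.53) = -ln(0.47) = 0.755
L[2] = -ln(1-0.662) = -ln(0.338) = 1.0847
L[3] = -ln(0.667) = 0.405
mean = (2.6037 + 0.755 + 1.0847 + 0.405)/4 = 1.2121

1.2121


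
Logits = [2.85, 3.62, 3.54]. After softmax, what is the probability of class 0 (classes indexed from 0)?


Exponentials: e^2.85=17.2878, e^3.62=37.3376, e^3.54=34.4669
Sum = 89.0923
Softmax = [0.194, 0.4191, 0.3869]
p[0] = 17.2878/89.0923 = 0.194

0.194


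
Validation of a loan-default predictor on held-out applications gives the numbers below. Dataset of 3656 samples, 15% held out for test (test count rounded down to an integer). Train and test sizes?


Test = ⌊3656·15/100⌋ = 548
Train = 3656 - 548 = 3108

Train: 3108, Test: 548


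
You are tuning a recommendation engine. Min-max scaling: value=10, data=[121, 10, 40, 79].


min=10, max=121
(10-10)/(121-10) = 0/111 = 0.0

0.0


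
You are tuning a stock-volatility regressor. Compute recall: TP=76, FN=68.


Recall = TP/(TP+FN)
= 76/(76+68)
= 76/144 = 52.78%

52.78%


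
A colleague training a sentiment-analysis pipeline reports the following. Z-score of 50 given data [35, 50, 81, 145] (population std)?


μ = 77.75, σ = 42.2219
z = (50 - 77.75)/42.2219 = -0.6572

-0.6572


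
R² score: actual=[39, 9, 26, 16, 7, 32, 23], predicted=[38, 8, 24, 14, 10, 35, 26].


ȳ = 21.7143
SS_res = Σ(y-ŷ)² = 37
SS_tot = Σ(y-ȳ)² = 835.43
R² = 1 - SS_res/SS_tot = 1 - 0.0443 = 0.9557

0.9557


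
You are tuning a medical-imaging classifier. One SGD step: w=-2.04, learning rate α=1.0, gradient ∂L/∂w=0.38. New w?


w_new = w - α·∇
= -2.04 - 1.0·0.38
= -2.04 - 0.38
= -2.42

-2.42


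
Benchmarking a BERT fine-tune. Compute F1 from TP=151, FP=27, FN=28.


Precision = 151/178 = 0.8483
Recall = 151/179 = 0.8436
F1 = 2·P·R/(P+R) = 2·TP/(2·TP+FP+FN) = 302/(302+27+28) = 302/357 = 0.8459

0.8459


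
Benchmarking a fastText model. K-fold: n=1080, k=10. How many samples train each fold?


Fold size = 1080/10 = 108
Training per fold = 1080 - 108 = 972

972


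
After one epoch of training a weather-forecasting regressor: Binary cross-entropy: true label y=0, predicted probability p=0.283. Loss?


BCE = -[y·ln(p) + (1-y)·ln(1-p)]
= -0 - 1·ln(1-0.283)
= -ln(0.717) = 0.3327

0.3327


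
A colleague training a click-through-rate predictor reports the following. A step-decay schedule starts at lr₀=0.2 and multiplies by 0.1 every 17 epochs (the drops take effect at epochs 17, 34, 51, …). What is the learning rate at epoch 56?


n_drops = ⌊56/17⌋ = 3
lr = 0.2·0.1^3 = 0.2·0.001 = 0.0002

0.0002


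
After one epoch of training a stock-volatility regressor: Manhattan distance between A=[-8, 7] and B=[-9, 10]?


d = |-8+ 9| + |7-10|
  = 1 + 3
  = 4

4


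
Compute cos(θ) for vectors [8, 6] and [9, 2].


A·B = 8·9 + 6·2 = 84
‖A‖ = √100 = 10, ‖B‖ = √85 = 9.2195
cos = 84/(√100·√85) = 84/√8500 = 0.9111

0.9111


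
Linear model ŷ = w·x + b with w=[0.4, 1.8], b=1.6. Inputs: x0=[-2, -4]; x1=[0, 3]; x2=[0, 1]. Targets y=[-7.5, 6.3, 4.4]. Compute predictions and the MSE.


ŷ0 = (0.4)·(-2) + (1.8)·(-4) + 1.6 = -6.4
ŷ1 = (0.4)·(0) + (1.8)·(3) + 1.6 = 7.0
ŷ2 = (0.4)·(0) + (1.8)·(1) + 1.6 = 3.4
errors² = [1.21, 0.49, 1.0]
MSE = 2.7000/3 = 0.9

0.9


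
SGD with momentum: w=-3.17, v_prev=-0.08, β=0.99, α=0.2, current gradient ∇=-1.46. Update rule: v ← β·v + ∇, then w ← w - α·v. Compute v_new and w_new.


v_new = 0.99·-0.08 - 1.46 = -0.0792 - 1.46 = -1.5392
w_new = -3.17 - 0.2·-1.5392 = -3.17 + 0.30784 = -2.86216

v_new=-1.5392, w_new=-2.86216


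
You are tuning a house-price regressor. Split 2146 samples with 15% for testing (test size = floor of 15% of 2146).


Test = ⌊2146·15/100⌋ = 321
Train = 2146 - 321 = 1825

Train: 1825, Test: 321


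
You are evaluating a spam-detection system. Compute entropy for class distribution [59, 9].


Probabilities: [59/68, 9/68] ≈ [0.8676, 0.1324]
H = -((59/68)·log₂(59/68) + (9/68)·log₂(9/68))
  = 0.5639 bits

0.5639 bits


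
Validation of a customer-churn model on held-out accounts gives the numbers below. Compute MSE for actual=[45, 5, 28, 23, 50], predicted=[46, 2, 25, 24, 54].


Squared errors: (45-46)²=1, (5-2)²=9, (28-25)²=9, (23-24)²=1, (50-54)²=16
Sum = 36
MSE = 36/5 = 36/5

36/5


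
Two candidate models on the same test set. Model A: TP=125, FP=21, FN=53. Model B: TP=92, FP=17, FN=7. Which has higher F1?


Model A: P=125/146=0.8562, R=125/178=0.7022, F1=2PR/(P+R)=2TP/(2TP+FP+FN)=250/324=0.7716
Model B: P=92/109=0.844, R=92/99=0.9293, F1=2PR/(P+R)=2TP/(2TP+FP+FN)=184/208=0.8846
0.7716 < 0.8846 → Model B

Model B


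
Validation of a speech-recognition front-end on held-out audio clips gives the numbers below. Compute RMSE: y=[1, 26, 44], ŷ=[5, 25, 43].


MSE = 18/3 = 6
RMSE = √(18/3) = 2.4495

2.4495


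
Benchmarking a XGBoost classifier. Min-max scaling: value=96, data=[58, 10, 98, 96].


min=10, max=98
(96-10)/(98-10) = 86/88 = 0.9773

0.9773


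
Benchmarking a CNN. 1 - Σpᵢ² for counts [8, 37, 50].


Probabilities: [8/95, 37/95, 50/95] ≈ [0.0842, 0.3895, 0.5263]
Σpᵢ² = (64 + 1369 + 2500)/95² = 3933/9025
Gini = 1 - Σpᵢ² = 1 - 3933/9025 = 0.5642

0.5642


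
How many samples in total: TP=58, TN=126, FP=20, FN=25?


Total = TP + TN + FP + FN
= 58 + 126 + 20 + 25
= 229
(Predicted positive: 78, predicted negative: 151)

229


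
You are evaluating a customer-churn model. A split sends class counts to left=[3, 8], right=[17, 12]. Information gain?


Parent = [20, 20], H_parent = 1
H_left = 0.8454 (n=11), H_right = 0.9784 (n=29)
H_children = (11/40)·0.8454 + (29/40)·0.9784 = 0.9418
IG = 1 - 0.9418 = 0.0582

0.0582


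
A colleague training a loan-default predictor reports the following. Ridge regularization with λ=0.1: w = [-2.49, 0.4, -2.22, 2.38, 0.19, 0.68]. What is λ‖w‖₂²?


‖w‖₂² = (-2.49)² + (0.4)² + (-2.22)² + (2.38)² + (0.19)² + (0.68)²
     = 6.2001 + 0.16 + 4.9284 + 5.6644 + 0.0361 + 0.4624
     = 17.4514
λ·‖w‖₂² = 0.1·17.4514 = 1.74514

1.74514


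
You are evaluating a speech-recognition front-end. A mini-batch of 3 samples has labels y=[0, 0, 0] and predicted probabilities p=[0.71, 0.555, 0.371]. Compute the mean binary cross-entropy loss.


L[0] = -ln(1-0.71) = -ln(0.29) = 1.2379
L[1] = -ln(1-0.555) = -ln(0.445) = 0.8097
L[2] = -ln(1-0.371) = -ln(0.629) = 0.4636
mean = (1.2379 + 0.8097 + 0.4636)/3 = 0.8371

0.8371


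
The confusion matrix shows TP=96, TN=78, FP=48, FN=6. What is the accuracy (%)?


Accuracy = (TP+TN)/(TP+TN+FP+FN)
= (96+78)/(228)
= 174/228 = 76.32%

76.32%


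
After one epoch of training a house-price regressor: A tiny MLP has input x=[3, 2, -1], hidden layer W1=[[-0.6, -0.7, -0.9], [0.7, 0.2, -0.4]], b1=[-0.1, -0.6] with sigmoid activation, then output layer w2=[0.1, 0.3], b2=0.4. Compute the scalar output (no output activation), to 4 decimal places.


z1[0] = (-0.6)·(3) + (-0.7)·(2) + (-0.9)·(-1) - 0.1 = -2.4
z1[1] = (0.7)·(3) + (0.2)·(2) + (-0.4)·(-1) - 0.6 = 2.3
h = sigmoid(z1) = [0.0832, 0.9089]
output = (0.1)·(0.0832) + (0.3)·(0.9089) + 0.4 = 0.681

0.681


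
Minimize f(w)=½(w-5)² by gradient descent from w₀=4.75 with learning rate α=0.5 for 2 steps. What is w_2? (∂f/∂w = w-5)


step 1: grad = 4.75-5 = -0.25; w = 4.75 - 0.5·(-0.25) = 4.875
step 2: grad = 4.875-5 = -0.125; w = 4.875 - 0.5·(-0.125) = 4.9375

4.9375


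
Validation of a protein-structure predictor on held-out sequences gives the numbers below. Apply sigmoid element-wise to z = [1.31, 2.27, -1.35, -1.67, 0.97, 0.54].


σ(1.31) = 1/(1+e^-1.31) = 0.7875
σ(2.27) = 1/(1+e^-2.27) = 0.9064
σ(-1.35) = 1/(1+e^1.35) = 0.2059
σ(-1.67) = 1/(1+e^1.67) = 0.1584
σ(0.97) = 1/(1+e^-0.97) = 0.7251
σ(0.54) = 1/(1+e^-0.54) = 0.6318
result = [0.7875, 0.9064, 0.2059, 0.1584, 0.7251, 0.6318]

[0.7875, 0.9064, 0.2059, 0.1584, 0.7251, 0.6318]


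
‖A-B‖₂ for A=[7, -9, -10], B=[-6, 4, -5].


d = √((7+ 6)² + (-9-4)² + (-10+ 5)²)
  = √(169 + 169 + 25)
  = √363 = 19.0526

19.0526


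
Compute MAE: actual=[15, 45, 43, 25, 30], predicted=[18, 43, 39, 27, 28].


Absolute errors: |15-18|=3, |45-43|=2, |43-39|=4, |25-27|=2, |30-28|=2
Sum = 13
MAE = 13/5 = 13/5

13/5


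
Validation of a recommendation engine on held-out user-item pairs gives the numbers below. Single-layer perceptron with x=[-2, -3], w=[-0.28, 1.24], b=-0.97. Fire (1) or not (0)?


z = (-2)·(-0.28) + (-3)·(1.24) - 0.97
  = -4.13
step(z) = 0 (z<0)

0


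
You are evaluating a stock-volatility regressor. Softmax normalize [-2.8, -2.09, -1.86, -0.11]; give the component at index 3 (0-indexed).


Exponentials: e^-2.8=0.0608, e^-2.09=0.1237, e^-1.86=0.1557, e^-0.11=0.8958
Sum = 1.236
Softmax = [0.0492, 0.1001, 0.1259, 0.7248]
p[3] = 0.8958/1.236 = 0.7248

0.7248


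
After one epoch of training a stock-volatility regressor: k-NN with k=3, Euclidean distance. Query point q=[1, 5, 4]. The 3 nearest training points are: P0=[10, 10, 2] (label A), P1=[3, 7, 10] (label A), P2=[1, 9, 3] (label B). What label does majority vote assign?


d(q,P0) = 10.4881  (label A)
d(q,P1) = 6.6332  (label A)
d(q,P2) = 4.1231  (label B)
Votes: A=2, B=1
Majority → A

A


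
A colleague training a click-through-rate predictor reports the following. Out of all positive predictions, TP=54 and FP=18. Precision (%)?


Precision = TP/(TP+FP)
= 54/(54+18)
= 54/72 = 75.0%

75.0%


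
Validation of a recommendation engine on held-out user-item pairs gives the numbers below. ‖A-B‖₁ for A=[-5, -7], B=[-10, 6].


d = |-5+ 10| + |-7-6|
  = 5 + 13
  = 18

18


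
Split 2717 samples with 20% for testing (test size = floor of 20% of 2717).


Test = ⌊2717·20/100⌋ = 543
Train = 2717 - 543 = 2174

Train: 2174, Test: 543


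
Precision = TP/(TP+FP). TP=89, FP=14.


Precision = TP/(TP+FP)
= 89/(89+14)
= 89/103 = 86.41%

86.41%


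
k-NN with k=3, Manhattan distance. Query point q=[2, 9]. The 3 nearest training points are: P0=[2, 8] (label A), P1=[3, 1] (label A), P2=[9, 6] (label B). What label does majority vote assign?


d(q,P0) = 1  (label A)
d(q,P1) = 9  (label A)
d(q,P2) = 10  (label B)
Votes: A=2, B=1
Majority → A

A


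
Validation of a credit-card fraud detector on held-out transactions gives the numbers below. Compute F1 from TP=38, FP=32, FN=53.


Precision = 38/70 = 0.5429
Recall = 38/91 = 0.4176
F1 = 2·P·R/(P+R) = 2·TP/(2·TP+FP+FN) = 76/(76+32+53) = 76/161 = 0.472

0.472


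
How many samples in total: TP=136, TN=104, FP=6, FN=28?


Total = TP + TN + FP + FN
= 136 + 104 + 6 + 28
= 274
(Predicted positive: 142, predicted negative: 132)

274


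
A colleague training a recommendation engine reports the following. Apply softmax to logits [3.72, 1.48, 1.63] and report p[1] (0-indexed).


Exponentials: e^3.72=41.2644, e^1.48=4.3929, e^1.63=5.1039
Sum = 50.7612
Softmax = [0.8129, 0.0865, 0.1005]
p[1] = 4.3929/50.7612 = 0.0865

0.0865


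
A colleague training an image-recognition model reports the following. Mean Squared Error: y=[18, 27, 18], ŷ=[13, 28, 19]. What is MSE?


Squared errors: (18-13)²=25, (27-28)²=1, (18-19)²=1
Sum = 27
MSE = 27/3 = 9

9


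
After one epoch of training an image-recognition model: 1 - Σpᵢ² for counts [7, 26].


Probabilities: [7/33, 26/33] ≈ [0.2121, 0.7879]
Σpᵢ² = (49 + 676)/33² = 725/1089
Gini = 1 - Σpᵢ² = 1 - 725/1089 = 0.3343

0.3343


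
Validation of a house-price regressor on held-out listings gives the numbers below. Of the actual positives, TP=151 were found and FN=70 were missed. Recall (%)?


Recall = TP/(TP+FN)
= 151/(151+70)
= 151/221 = 68.33%

68.33%


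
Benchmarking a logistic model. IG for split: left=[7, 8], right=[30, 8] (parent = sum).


Parent = [37, 16], H_parent = 0.8836
H_left = 0.9968 (n=15), H_right = 0.7425 (n=38)
H_children = (15/53)·0.9968 + (38/53)·0.7425 = 0.8145
IG = 0.8836 - 0.8145 = 0.0691

0.0691


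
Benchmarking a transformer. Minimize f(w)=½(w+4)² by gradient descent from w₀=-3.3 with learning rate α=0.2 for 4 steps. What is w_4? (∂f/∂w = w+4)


step 1: grad = -3.3+4 = 0.7; w = -3.3 - 0.2·(0.7) = -3.44
step 2: grad = -3.44+4 = 0.56; w = -3.44 - 0.2·(0.56) = -3.552
step 3: grad = -3.552+4 = 0.448; w = -3.552 - 0.2·(0.448) = -3.6416
step 4: grad = -3.6416+4 = 0.3584; w = -3.6416 - 0.2·(0.3584) = -3.71328

-3.71328


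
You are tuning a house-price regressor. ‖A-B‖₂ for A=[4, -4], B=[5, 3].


d = √((4-5)² + (-4-3)²)
  = √(1 + 49)
  = √50 = 7.0711

7.0711


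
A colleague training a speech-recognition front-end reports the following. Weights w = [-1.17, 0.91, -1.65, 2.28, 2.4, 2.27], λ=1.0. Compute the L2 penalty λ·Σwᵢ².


‖w‖₂² = (-1.17)² + (0.91)² + (-1.65)² + (2.28)² + (2.4)² + (2.27)²
     = 1.3689 + 0.8281 + 2.7225 + 5.1984 + 5.76 + 5.1529
     = 21.0308
λ·‖w‖₂² = 1.0·21.0308 = 21.0308

21.0308


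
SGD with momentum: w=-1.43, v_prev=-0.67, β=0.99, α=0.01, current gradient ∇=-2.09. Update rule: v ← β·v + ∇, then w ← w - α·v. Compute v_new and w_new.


v_new = 0.99·-0.67 - 2.09 = -0.6633 - 2.09 = -2.7533
w_new = -1.43 - 0.01·-2.7533 = -1.43 + 0.027533 = -1.402467

v_new=-2.7533, w_new=-1.402467


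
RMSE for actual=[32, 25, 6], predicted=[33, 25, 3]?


MSE = 10/3 = 3.3333
RMSE = √(10/3) = 1.8257

1.8257


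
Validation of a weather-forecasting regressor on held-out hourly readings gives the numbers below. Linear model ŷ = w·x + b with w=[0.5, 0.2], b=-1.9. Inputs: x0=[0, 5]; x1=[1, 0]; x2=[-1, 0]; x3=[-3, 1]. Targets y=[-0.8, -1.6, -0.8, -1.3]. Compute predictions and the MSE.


ŷ0 = (0.5)·(0) + (0.2)·(5) - 1.9 = -0.9
ŷ1 = (0.5)·(1) + (0.2)·(0) - 1.9 = -1.4
ŷ2 = (0.5)·(-1) + (0.2)·(0) - 1.9 = -2.4
ŷ3 = (0.5)·(-3) + (0.2)·(1) - 1.9 = -3.2
errors² = [0.01, 0.04, 2.56, 3.61]
MSE = 6.2200/4 = 1.555

1.555


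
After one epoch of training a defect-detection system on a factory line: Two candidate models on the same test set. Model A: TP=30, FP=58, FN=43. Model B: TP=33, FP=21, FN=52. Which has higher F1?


Model A: P=30/88=0.3409, R=30/73=0.411, F1=2PR/(P+R)=2TP/(2TP+FP+FN)=60/161=0.3727
Model B: P=33/54=0.6111, R=33/85=0.3882, F1=2PR/(P+R)=2TP/(2TP+FP+FN)=66/139=0.4748
0.3727 < 0.4748 → Model B

Model B


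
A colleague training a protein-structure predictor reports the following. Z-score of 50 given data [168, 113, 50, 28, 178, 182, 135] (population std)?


μ = 122, σ = 57.473
z = (50 - 122)/57.473 = -1.2528

-1.2528


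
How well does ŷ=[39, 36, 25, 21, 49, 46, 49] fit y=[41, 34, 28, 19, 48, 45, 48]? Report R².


ȳ = 37.5714
SS_res = Σ(y-ŷ)² = 24
SS_tot = Σ(y-ȳ)² = 733.71
R² = 1 - SS_res/SS_tot = 1 - 0.0327 = 0.9673

0.9673


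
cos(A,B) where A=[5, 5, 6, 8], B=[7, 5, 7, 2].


A·B = 5·7 + 5·5 + 6·7 + 8·2 = 118
‖A‖ = √150 = 12.2474, ‖B‖ = √127 = 11.2694
cos = 118/(√150·√127) = 118/√19050 = 0.8549

0.8549


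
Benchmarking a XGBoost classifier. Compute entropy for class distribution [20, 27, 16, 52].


Probabilities: [20/115, 27/115, 16/115, 52/115] ≈ [0.1739, 0.2348, 0.1391, 0.4522]
H = -((20/115)·log₂(20/115) + (27/115)·log₂(27/115) + (16/115)·log₂(16/115) + (52/115)·log₂(52/115))
  = 1.8434 bits

1.8434 bits


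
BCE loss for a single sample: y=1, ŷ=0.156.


BCE = -[y·ln(p) + (1-y)·ln(1-p)]
= -1·ln(0.156) - 0
= -ln(0.156) = 1.8579

1.8579


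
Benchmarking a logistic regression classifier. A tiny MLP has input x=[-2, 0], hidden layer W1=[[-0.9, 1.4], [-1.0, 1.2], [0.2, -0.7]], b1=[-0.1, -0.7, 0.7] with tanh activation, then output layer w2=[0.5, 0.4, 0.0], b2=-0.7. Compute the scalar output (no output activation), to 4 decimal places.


z1[0] = (-0.9)·(-2) + (1.4)·(0) - 0.1 = 1.7
z1[1] = (-1.0)·(-2) + (1.2)·(0) - 0.7 = 1.3
z1[2] = (0.2)·(-2) + (-0.7)·(0) + 0.7 = 0.3
h = tanh(z1) = [0.9354, 0.8617, 0.2913]
output = (0.5)·(0.9354) + (0.4)·(0.8617) + (0.0)·(0.2913) - 0.7 = 0.1124

0.1124


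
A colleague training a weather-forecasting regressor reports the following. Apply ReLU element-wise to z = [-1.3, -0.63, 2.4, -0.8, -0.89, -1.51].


ReLU(-1.3) = max(0, -1.3) = 0.0
ReLU(-0.63) = max(0, -0.63) = 0.0
ReLU(2.4) = max(0, 2.4) = 2.4
ReLU(-0.8) = max(0, -0.8) = 0.0
ReLU(-0.89) = max(0, -0.89) = 0.0
ReLU(-1.51) = max(0, -1.51) = 0.0
result = [0.0, 0.0, 2.4, 0.0, 0.0, 0.0]

[0.0, 0.0, 2.4, 0.0, 0.0, 0.0]


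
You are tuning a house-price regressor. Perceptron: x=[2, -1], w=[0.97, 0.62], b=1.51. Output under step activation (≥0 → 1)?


z = (2)·(0.97) + (-1)·(0.62) + 1.51
  = 2.83
step(z) = 1 (z≥0)

1


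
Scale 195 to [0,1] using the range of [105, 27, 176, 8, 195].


min=8, max=195
(195-8)/(195-8) = 187/187 = 1.0

1.0


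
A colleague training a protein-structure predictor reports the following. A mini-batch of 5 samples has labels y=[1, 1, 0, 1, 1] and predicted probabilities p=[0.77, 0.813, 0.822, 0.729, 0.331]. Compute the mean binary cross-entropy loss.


L[0] = -ln(0.77) = 0.2614
L[1] = -ln(0.813) = 0.207
L[2] = -ln(1-0.822) = -ln(0.178) = 1.726
L[3] = -ln(0.729) = 0.3161
L[4] = -ln(0.331) = 1.1056
mean = (0.2614 + 0.207 + 1.726 + 0.3161 + 1.1056)/5 = 0.7232

0.7232


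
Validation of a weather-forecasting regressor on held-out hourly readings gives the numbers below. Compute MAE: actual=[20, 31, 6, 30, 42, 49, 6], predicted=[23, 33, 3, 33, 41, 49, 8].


Absolute errors: |20-23|=3, |31-33|=2, |6-3|=3, |30-33|=3, |42-41|=1, |49-49|=0, |6-8|=2
Sum = 14
MAE = 14/7 = 2

2


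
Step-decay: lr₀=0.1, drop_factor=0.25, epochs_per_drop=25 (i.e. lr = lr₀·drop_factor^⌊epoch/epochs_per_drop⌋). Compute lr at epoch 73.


n_drops = ⌊73/25⌋ = 2
lr = 0.1·0.25^2 = 0.1·0.0625 = 0.00625

0.00625


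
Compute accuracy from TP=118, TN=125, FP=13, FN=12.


Accuracy = (TP+TN)/(TP+TN+FP+FN)
= (118+125)/(268)
= 243/268 = 90.67%

90.67%


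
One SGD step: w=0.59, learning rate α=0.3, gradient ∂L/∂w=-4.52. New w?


w_new = w - α·∇
= 0.59 - 0.3·-4.52
= 0.59 + 1.356
= 1.946

1.946


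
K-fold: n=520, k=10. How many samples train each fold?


Fold size = 520/10 = 52
Training per fold = 520 - 52 = 468

468


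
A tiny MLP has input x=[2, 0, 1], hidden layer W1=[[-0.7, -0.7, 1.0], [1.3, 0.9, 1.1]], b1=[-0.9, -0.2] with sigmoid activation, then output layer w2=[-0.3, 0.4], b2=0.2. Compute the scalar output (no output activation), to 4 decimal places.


z1[0] = (-0.7)·(2) + (-0.7)·(0) + (1.0)·(1) - 0.9 = -1.3
z1[1] = (1.3)·(2) + (0.9)·(0) + (1.1)·(1) - 0.2 = 3.5
h = sigmoid(z1) = [0.2142, 0.9707]
output = (-0.3)·(0.2142) + (0.4)·(0.9707) + 0.2 = 0.524

0.524


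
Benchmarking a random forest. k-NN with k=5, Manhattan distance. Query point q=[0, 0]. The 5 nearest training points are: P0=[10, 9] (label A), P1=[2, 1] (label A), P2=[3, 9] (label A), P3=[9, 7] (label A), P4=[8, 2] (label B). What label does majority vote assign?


d(q,P0) = 19  (label A)
d(q,P1) = 3  (label A)
d(q,P2) = 12  (label A)
d(q,P3) = 16  (label A)
d(q,P4) = 10  (label B)
Votes: A=4, B=1
Majority → A

A


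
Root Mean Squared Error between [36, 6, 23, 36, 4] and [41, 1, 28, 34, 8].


MSE = 95/5 = 19
RMSE = √(95/5) = 4.3589

4.3589


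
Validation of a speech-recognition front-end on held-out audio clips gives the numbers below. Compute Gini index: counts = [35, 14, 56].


Probabilities: [35/105, 14/105, 56/105] ≈ [0.3333, 0.1333, 0.5333]
Σpᵢ² = (1225 + 196 + 3136)/105² = 4557/11025
Gini = 1 - Σpᵢ² = 1 - 4557/11025 = 0.5867

0.5867


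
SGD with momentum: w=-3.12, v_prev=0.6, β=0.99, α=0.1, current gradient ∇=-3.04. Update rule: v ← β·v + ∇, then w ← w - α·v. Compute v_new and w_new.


v_new = 0.99·0.6 - 3.04 = 0.594 - 3.04 = -2.446
w_new = -3.12 - 0.1·-2.446 = -3.12 + 0.2446 = -2.8754

v_new=-2.446, w_new=-2.8754


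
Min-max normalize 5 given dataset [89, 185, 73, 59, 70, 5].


min=5, max=185
(5-5)/(185-5) = 0/180 = 0.0

0.0


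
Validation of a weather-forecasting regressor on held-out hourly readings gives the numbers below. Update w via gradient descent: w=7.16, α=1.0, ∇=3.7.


w_new = w - α·∇
= 7.16 - 1.0·3.7
= 7.16 - 3.7
= 3.46

3.46


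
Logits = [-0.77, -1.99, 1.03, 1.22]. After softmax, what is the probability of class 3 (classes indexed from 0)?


Exponentials: e^-0.77=0.463, e^-1.99=0.1367, e^1.03=2.8011, e^1.22=3.3872
Sum = 6.788
Softmax = [0.0682, 0.0201, 0.4127, 0.499]
p[3] = 3.3872/6.788 = 0.499

0.499


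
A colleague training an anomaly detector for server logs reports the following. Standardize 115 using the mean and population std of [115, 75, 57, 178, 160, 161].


μ = 124.3333, σ = 45.7372
z = (115 - 124.3333)/45.7372 = -0.2041

-0.2041


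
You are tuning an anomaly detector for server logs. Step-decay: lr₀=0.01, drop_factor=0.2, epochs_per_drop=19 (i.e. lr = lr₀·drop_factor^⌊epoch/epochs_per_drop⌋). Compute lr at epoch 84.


n_drops = ⌊84/19⌋ = 4
lr = 0.01·0.2^4 = 0.01·0.0016 = 0.000016

0.000016


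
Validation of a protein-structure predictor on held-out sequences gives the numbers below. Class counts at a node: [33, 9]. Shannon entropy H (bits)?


Probabilities: [33/42, 9/42] ≈ [0.7857, 0.2143]
H = -((33/42)·log₂(33/42) + (9/42)·log₂(9/42))
  = 0.7496 bits

0.7496 bits


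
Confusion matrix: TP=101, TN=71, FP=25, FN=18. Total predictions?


Total = TP + TN + FP + FN
= 101 + 71 + 25 + 18
= 215
(Predicted positive: 126, predicted negative: 89)

215


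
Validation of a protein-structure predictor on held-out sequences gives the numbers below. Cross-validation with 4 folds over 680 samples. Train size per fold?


Fold size = 680/4 = 170
Training per fold = 680 - 170 = 510

510


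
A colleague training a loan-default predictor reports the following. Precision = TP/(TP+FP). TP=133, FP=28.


Precision = TP/(TP+FP)
= 133/(133+28)
= 133/161 = 82.61%

82.61%


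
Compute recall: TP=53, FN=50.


Recall = TP/(TP+FN)
= 53/(53+50)
= 53/103 = 51.46%

51.46%


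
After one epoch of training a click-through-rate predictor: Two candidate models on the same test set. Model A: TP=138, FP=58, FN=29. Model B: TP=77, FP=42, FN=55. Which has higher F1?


Model A: P=138/196=0.7041, R=138/167=0.8263, F1=2PR/(P+R)=2TP/(2TP+FP+FN)=276/363=0.7603
Model B: P=77/119=0.6471, R=77/132=0.5833, F1=2PR/(P+R)=2TP/(2TP+FP+FN)=154/251=0.6135
0.7603 > 0.6135 → Model A

Model A


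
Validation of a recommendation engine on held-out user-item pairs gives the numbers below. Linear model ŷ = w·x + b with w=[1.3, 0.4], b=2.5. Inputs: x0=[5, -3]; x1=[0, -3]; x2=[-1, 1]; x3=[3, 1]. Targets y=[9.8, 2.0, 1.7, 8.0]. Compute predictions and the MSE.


ŷ0 = (1.3)·(5) + (0.4)·(-3) + 2.5 = 7.8
ŷ1 = (1.3)·(0) + (0.4)·(-3) + 2.5 = 1.3
ŷ2 = (1.3)·(-1) + (0.4)·(1) + 2.5 = 1.6
ŷ3 = (1.3)·(3) + (0.4)·(1) + 2.5 = 6.8
errors² = [4.0, 0.49, 0.01, 1.44]
MSE = 5.9400/4 = 1.485

1.485


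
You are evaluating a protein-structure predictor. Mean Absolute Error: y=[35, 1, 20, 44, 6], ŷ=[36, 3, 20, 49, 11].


Absolute errors: |35-36|=1, |1-3|=2, |20-20|=0, |44-49|=5, |6-11|=5
Sum = 13
MAE = 13/5 = 13/5

13/5


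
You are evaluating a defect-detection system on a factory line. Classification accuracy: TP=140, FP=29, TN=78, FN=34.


Accuracy = (TP+TN)/(TP+TN+FP+FN)
= (140+78)/(281)
= 218/281 = 77.58%

77.58%


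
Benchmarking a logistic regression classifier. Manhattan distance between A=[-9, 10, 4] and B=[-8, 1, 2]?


d = |-9+ 8| + |10-1| + |4-2|
  = 1 + 9 + 2
  = 12

12


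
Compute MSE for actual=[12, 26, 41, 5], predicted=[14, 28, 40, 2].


Squared errors: (12-14)²=4, (26-28)²=4, (41-40)²=1, (5-2)²=9
Sum = 18
MSE = 18/4 = 9/2

9/2


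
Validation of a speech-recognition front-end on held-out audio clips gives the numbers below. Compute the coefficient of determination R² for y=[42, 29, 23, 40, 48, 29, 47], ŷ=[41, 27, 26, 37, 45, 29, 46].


ȳ = 36.8571
SS_res = Σ(y-ŷ)² = 33
SS_tot = Σ(y-ȳ)² = 578.86
R² = 1 - SS_res/SS_tot = 1 - 0.057 = 0.943

0.943


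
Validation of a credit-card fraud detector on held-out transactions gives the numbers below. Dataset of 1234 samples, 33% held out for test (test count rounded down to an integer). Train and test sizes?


Test = ⌊1234·33/100⌋ = 407
Train = 1234 - 407 = 827

Train: 827, Test: 407


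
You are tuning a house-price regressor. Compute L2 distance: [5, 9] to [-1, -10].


d = √((5+ 1)² + (9+ 10)²)
  = √(36 + 361)
  = √397 = 19.9249

19.9249


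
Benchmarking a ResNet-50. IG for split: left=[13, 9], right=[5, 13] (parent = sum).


Parent = [18, 22], H_parent = 0.9928
H_left = 0.976 (n=22), H_right = 0.8524 (n=18)
H_children = (22/40)·0.976 + (18/40)·0.8524 = 0.9204
IG = 0.9928 - 0.9204 = 0.0724

0.0724


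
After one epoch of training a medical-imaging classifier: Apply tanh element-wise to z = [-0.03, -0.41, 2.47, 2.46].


tanh(-0.03) = -0.03
tanh(-0.41) = -0.3885
tanh(2.47) = 0.9858
tanh(2.46) = 0.9855
result = [-0.03, -0.3885, 0.9858, 0.9855]

[-0.03, -0.3885, 0.9858, 0.9855]


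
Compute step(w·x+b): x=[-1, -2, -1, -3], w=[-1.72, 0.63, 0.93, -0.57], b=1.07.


z = (-1)·(-1.72) + (-2)·(0.63) + (-1)·(0.93) + (-3)·(-0.57) + 1.07
  = 2.31
step(z) = 1 (z≥0)

1


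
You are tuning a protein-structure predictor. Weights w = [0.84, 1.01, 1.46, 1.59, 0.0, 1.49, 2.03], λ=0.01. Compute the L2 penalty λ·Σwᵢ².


‖w‖₂² = (0.84)² + (1.01)² + (1.46)² + (1.59)² + (0.0)² + (1.49)² + (2.03)²
     = 0.7056 + 1.0201 + 2.1316 + 2.5281 + 0 + 2.2201 + 4.1209
     = 12.7264
λ·‖w‖₂² = 0.01·12.7264 = 0.127264

0.127264


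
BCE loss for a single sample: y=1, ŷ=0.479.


BCE = -[y·ln(p) + (1-y)·ln(1-p)]
= -1·ln(0.479) - 0
= -ln(0.479) = 0.7361

0.7361


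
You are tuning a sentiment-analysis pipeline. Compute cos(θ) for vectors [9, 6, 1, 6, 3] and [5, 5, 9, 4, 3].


A·B = 9·5 + 6·5 + 1·9 + 6·4 + 3·3 = 117
‖A‖ = √163 = 12.7671, ‖B‖ = √156 = 12.49
cos = 117/(√163·√156) = 117/√25428 = 0.7337

0.7337


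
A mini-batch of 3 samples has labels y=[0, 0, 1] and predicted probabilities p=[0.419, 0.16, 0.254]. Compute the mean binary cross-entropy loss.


L[0] = -ln(1-0.419) = -ln(0.581) = 0.543
L[1] = -ln(1-0.16) = -ln(0.84) = 0.1744
L[2] = -ln(0.254) = 1.3704
mean = (0.543 + 0.1744 + 1.3704)/3 = 0.6959

0.6959


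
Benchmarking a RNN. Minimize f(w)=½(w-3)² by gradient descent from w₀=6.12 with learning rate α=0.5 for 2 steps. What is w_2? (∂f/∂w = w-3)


step 1: grad = 6.12-3 = 3.12; w = 6.12 - 0.5·(3.12) = 4.56
step 2: grad = 4.56-3 = 1.56; w = 4.56 - 0.5·(1.56) = 3.78

3.78


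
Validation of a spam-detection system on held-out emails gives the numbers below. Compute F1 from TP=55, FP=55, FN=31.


Precision = 55/110 = 0.5
Recall = 55/86 = 0.6395
F1 = 2·P·R/(P+R) = 2·TP/(2·TP+FP+FN) = 110/(110+55+31) = 110/196 = 0.5612

0.5612


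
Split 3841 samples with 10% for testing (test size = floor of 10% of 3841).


Test = ⌊3841·10/100⌋ = 384
Train = 3841 - 384 = 3457

Train: 3457, Test: 384


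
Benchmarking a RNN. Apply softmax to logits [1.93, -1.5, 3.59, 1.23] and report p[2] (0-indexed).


Exponentials: e^1.93=6.8895, e^-1.5=0.2231, e^3.59=36.2341, e^1.23=3.4212
Sum = 46.7679
Softmax = [0.1473, 0.0048, 0.7748, 0.0732]
p[2] = 36.2341/46.7679 = 0.7748

0.7748


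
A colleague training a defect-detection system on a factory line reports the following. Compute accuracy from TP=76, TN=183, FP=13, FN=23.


Accuracy = (TP+TN)/(TP+TN+FP+FN)
= (76+183)/(295)
= 259/295 = 87.8%

87.8%


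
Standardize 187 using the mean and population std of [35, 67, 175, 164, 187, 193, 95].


μ = 130.8571, σ = 59.2969
z = (187 - 130.8571)/59.2969 = 0.9468

0.9468


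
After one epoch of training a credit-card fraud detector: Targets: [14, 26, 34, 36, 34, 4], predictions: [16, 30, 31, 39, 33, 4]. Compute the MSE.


Squared errors: (14-16)²=4, (26-30)²=16, (34-31)²=9, (36-39)²=9, (34-33)²=1, (4-4)²=0
Sum = 39
MSE = 39/6 = 13/2

13/2


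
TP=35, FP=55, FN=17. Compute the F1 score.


Precision = 35/90 = 0.3889
Recall = 35/52 = 0.6731
F1 = 2·P·R/(P+R) = 2·TP/(2·TP+FP+FN) = 70/(70+55+17) = 70/142 = 0.493

0.493


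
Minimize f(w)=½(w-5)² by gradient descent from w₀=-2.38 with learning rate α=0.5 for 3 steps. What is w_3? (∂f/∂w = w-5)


step 1: grad = -2.38-5 = -7.38; w = -2.38 - 0.5·(-7.38) = 1.31
step 2: grad = 1.31-5 = -3.69; w = 1.31 - 0.5·(-3.69) = 3.155
step 3: grad = 3.155-5 = -1.845; w = 3.155 - 0.5·(-1.845) = 4.0775

4.0775


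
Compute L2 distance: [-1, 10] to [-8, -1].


d = √((-1+ 8)² + (10+ 1)²)
  = √(49 + 121)
  = √170 = 13.0384

13.0384


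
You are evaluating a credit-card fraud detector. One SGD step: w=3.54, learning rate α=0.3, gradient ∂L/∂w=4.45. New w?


w_new = w - α·∇
= 3.54 - 0.3·4.45
= 3.54 - 1.335
= 2.205

2.205


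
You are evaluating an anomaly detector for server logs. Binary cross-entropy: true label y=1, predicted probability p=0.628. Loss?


BCE = -[y·ln(p) + (1-y)·ln(1-p)]
= -1·ln(0.628) - 0
= -ln(0.628) = 0.4652

0.4652


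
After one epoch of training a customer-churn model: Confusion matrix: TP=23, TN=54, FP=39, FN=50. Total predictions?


Total = TP + TN + FP + FN
= 23 + 54 + 39 + 50
= 166
(Predicted positive: 62, predicted negative: 104)

166


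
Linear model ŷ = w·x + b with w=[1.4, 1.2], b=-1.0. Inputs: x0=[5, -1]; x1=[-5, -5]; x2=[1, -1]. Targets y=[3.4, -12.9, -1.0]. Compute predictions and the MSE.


ŷ0 = (1.4)·(5) + (1.2)·(-1) - 1.0 = 4.8
ŷ1 = (1.4)·(-5) + (1.2)·(-5) - 1.0 = -14.0
ŷ2 = (1.4)·(1) + (1.2)·(-1) - 1.0 = -0.8
errors² = [1.96, 1.21, 0.04]
MSE = 3.2100/3 = 1.07

1.07


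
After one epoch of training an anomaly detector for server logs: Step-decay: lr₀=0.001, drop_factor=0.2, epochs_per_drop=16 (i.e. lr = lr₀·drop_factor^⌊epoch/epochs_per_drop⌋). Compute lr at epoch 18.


n_drops = ⌊18/16⌋ = 1
lr = 0.001·0.2^1 = 0.001·0.2 = 0.0002

0.0002


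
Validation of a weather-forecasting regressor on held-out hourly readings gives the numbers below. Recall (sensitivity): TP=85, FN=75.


Recall = TP/(TP+FN)
= 85/(85+75)
= 85/160 = 53.12%

53.12%


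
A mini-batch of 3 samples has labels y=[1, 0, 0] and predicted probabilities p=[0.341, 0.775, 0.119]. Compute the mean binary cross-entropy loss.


L[0] = -ln(0.341) = 1.0759
L[1] = -ln(1-0.775) = -ln(0.225) = 1.4917
L[2] = -ln(1-0.119) = -ln(0.881) = 0.1267
mean = (1.0759 + 1.4917 + 0.1267)/3 = 0.8981

0.8981


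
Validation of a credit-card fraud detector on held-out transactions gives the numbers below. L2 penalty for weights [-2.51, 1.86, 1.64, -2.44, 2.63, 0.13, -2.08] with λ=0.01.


‖w‖₂² = (-2.51)² + (1.86)² + (1.64)² + (-2.44)² + (2.63)² + (0.13)² + (-2.08)²
     = 6.3001 + 3.4596 + 2.6896 + 5.9536 + 6.9169 + 0.0169 + 4.3264
     = 29.6631
λ·‖w‖₂² = 0.01·29.6631 = 0.296631

0.296631


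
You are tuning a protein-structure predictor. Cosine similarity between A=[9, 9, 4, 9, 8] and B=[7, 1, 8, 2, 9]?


A·B = 9·7 + 9·1 + 4·8 + 9·2 + 8·9 = 194
‖A‖ = √323 = 17.9722, ‖B‖ = √199 = 14.1067
cos = 194/(√323·√199) = 194/√64277 = 0.7652

0.7652


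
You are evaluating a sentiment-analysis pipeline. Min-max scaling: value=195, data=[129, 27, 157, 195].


min=27, max=195
(195-27)/(195-27) = 168/168 = 1.0

1.0


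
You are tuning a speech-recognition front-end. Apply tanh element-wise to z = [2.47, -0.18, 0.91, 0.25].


tanh(2.47) = 0.9858
tanh(-0.18) = -0.1781
tanh(0.91) = 0.7211
tanh(0.25) = 0.2449
result = [0.9858, -0.1781, 0.7211, 0.2449]

[0.9858, -0.1781, 0.7211, 0.2449]


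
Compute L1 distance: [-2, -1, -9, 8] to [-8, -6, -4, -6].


d = |-2+ 8| + |-1+ 6| + |-9+ 4| + |8+ 6|
  = 6 + 5 + 5 + 14
  = 30

30


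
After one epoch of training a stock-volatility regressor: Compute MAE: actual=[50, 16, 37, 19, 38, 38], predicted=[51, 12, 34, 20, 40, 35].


Absolute errors: |50-51|=1, |16-12|=4, |37-34|=3, |19-20|=1, |38-40|=2, |38-35|=3
Sum = 14
MAE = 14/6 = 7/3

7/3


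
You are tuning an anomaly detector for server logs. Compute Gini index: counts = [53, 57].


Probabilities: [53/110, 57/110] ≈ [0.4818, 0.5182]
Σpᵢ² = (2809 + 3249)/110² = 6058/12100
Gini = 1 - Σpᵢ² = 1 - 6058/12100 = 0.4993

0.4993


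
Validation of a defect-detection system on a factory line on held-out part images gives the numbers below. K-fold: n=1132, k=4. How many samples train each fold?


Fold size = 1132/4 = 283
Training per fold = 1132 - 283 = 849

849


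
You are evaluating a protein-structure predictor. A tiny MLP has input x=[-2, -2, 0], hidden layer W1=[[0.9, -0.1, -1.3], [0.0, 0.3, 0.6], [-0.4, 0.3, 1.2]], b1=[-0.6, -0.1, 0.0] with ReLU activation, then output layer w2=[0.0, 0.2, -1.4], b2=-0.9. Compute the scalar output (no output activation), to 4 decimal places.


z1[0] = (0.9)·(-2) + (-0.1)·(-2) + (-1.3)·(0) - 0.6 = -2.2
z1[1] = (0.0)·(-2) + (0.3)·(-2) + (0.6)·(0) - 0.1 = -0.7
z1[2] = (-0.4)·(-2) + (0.3)·(-2) + (1.2)·(0) + 0.0 = 0.2
h = ReLU(z1) = [0.0, 0.0, 0.2]
output = (0.0)·(0.0) + (0.2)·(0.0) + (-1.4)·(0.2) - 0.9 = -1.18

-1.18


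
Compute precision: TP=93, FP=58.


Precision = TP/(TP+FP)
= 93/(93+58)
= 93/151 = 61.59%

61.59%


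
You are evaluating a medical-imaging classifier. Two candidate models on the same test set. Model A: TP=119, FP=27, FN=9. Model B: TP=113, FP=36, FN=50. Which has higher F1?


Model A: P=119/146=0.8151, R=119/128=0.9297, F1=2PR/(P+R)=2TP/(2TP+FP+FN)=238/274=0.8686
Model B: P=113/149=0.7584, R=113/163=0.6933, F1=2PR/(P+R)=2TP/(2TP+FP+FN)=226/312=0.7244
0.8686 > 0.7244 → Model A

Model A


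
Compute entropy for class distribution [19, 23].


Probabilities: [19/42, 23/42] ≈ [0.4524, 0.5476]
H = -((19/42)·log₂(19/42) + (23/42)·log₂(23/42))
  = 0.9934 bits

0.9934 bits


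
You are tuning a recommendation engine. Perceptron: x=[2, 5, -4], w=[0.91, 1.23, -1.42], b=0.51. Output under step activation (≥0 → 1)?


z = (2)·(0.91) + (5)·(1.23) + (-4)·(-1.42) + 0.51
  = 14.16
step(z) = 1 (z≥0)

1


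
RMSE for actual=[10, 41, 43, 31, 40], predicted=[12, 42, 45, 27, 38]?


MSE = 29/5 = 5.8
RMSE = √(29/5) = 2.4083

2.4083


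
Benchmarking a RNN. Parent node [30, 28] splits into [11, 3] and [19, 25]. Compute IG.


Parent = [30, 28], H_parent = 0.9991
H_left = 0.7496 (n=14), H_right = 0.9865 (n=44)
H_children = (14/58)·0.7496 + (44/58)·0.9865 = 0.9293
IG = 0.9991 - 0.9293 = 0.0698

0.0698


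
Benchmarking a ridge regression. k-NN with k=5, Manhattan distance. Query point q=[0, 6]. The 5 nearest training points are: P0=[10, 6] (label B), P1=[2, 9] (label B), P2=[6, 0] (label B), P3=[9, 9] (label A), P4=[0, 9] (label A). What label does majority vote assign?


d(q,P0) = 10  (label B)
d(q,P1) = 5  (label B)
d(q,P2) = 12  (label B)
d(q,P3) = 12  (label A)
d(q,P4) = 3  (label A)
Votes: A=2, B=3
Majority → B

B


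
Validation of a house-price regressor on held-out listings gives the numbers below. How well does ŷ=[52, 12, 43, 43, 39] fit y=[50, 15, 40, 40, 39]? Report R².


ȳ = 36.8
SS_res = Σ(y-ŷ)² = 31
SS_tot = Σ(y-ȳ)² = 674.8
R² = 1 - SS_res/SS_tot = 1 - 0.0459 = 0.9541

0.9541


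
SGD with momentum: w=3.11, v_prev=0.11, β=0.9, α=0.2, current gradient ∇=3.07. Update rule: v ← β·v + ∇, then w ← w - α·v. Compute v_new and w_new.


v_new = 0.9·0.11 + 3.07 = 0.099 + 3.07 = 3.169
w_new = 3.11 - 0.2·3.169 = 3.11 - 0.6338 = 2.4762

v_new=3.169, w_new=2.4762


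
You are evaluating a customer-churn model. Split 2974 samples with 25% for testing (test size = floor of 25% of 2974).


Test = ⌊2974·25/100⌋ = 743
Train = 2974 - 743 = 2231

Train: 2231, Test: 743


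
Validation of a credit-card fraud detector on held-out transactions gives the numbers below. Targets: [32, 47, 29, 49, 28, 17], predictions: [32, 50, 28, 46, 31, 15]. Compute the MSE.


Squared errors: (32-32)²=0, (47-50)²=9, (29-28)²=1, (49-46)²=9, (28-31)²=9, (17-15)²=4
Sum = 32
MSE = 32/6 = 16/3

16/3


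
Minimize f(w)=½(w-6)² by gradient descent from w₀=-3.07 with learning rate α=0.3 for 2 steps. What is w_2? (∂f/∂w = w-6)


step 1: grad = -3.07-6 = -9.07; w = -3.07 - 0.3·(-9.07) = -0.349
step 2: grad = -0.349-6 = -6.349; w = -0.349 - 0.3·(-6.349) = 1.5557

1.5557


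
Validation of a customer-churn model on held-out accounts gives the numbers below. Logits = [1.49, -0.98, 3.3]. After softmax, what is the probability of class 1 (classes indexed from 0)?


Exponentials: e^1.49=4.4371, e^-0.98=0.3753, e^3.3=27.1126
Sum = 31.925
Softmax = [0.139, 0.0118, 0.8493]
p[1] = 0.3753/31.925 = 0.0118

0.0118
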